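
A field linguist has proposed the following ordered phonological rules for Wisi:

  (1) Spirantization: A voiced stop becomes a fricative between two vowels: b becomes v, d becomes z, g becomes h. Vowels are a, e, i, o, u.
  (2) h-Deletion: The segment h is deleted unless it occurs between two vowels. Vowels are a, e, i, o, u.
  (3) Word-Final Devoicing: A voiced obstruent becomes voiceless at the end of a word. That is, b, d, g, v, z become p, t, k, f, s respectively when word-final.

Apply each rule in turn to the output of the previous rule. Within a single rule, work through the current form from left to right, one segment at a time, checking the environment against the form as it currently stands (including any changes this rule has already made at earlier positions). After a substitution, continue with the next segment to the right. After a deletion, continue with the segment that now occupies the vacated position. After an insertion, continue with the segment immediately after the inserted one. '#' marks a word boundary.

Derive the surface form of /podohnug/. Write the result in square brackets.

[pozonuk]

(1) Spirantization: [podohnug] → [pozohnug]
(2) h-Deletion: [pozohnug] → [pozonug]
(3) Word-Final Devoicing: [pozonug] → [pozonuk]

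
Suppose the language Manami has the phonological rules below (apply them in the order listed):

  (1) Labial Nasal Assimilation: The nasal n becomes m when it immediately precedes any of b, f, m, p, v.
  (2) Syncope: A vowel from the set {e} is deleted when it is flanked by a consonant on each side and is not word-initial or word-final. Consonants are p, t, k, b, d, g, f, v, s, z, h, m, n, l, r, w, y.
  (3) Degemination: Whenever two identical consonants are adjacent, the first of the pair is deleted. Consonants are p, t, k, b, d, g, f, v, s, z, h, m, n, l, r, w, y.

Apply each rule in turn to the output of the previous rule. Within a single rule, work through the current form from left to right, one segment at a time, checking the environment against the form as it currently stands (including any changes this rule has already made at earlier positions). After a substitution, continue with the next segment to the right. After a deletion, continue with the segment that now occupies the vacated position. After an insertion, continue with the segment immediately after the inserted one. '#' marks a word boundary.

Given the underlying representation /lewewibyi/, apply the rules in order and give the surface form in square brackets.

(1) Labial Nasal Assimilation: no change — [lewewibyi]
(2) Syncope: [lewewibyi] → [lwwibyi]
(3) Degemination: [lwwibyi] → [lwibyi]

[lwibyi]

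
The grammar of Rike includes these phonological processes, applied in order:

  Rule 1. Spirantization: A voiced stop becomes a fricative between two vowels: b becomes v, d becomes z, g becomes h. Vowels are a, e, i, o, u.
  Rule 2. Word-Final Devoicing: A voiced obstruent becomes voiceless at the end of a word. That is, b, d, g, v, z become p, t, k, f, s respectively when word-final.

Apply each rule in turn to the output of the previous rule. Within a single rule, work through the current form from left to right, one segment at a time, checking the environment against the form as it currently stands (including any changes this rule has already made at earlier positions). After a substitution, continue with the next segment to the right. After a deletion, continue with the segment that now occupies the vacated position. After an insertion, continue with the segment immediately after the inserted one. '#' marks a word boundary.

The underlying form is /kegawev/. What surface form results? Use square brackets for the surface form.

[kehawef]

Rule 1 Spirantization: [kegawev] → [kehawev]
Rule 2 Word-Final Devoicing: [kehawev] → [kehawef]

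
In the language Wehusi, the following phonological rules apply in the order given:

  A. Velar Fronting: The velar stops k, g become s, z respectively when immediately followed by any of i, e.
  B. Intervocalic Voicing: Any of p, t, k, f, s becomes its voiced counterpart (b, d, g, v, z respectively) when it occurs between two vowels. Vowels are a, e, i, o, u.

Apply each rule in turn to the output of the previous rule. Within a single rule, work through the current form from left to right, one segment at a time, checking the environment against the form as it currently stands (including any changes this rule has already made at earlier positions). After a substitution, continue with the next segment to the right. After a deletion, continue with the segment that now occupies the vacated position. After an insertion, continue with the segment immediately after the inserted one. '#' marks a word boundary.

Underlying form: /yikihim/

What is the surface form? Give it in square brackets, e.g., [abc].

[yizihim]

A Velar Fronting: [yikihim] → [yisihim]
B Intervocalic Voicing: [yisihim] → [yizihim]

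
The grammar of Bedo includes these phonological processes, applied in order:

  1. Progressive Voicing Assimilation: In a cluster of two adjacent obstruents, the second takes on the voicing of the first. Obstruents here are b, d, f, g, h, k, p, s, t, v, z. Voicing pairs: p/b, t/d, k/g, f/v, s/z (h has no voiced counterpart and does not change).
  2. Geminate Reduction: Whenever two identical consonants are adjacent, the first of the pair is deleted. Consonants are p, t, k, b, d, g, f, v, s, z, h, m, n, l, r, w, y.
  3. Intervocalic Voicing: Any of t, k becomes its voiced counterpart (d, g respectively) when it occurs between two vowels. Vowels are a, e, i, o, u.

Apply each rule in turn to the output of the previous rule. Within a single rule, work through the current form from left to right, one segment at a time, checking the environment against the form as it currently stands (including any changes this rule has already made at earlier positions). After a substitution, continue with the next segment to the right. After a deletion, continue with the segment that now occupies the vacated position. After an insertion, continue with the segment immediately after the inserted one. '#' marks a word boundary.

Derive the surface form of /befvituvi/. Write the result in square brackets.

1 Progressive Voicing Assimilation: [befvituvi] → [beffituvi]
2 Geminate Reduction: [beffituvi] → [befituvi]
3 Intervocalic Voicing: [befituvi] → [befiduvi]

[befiduvi]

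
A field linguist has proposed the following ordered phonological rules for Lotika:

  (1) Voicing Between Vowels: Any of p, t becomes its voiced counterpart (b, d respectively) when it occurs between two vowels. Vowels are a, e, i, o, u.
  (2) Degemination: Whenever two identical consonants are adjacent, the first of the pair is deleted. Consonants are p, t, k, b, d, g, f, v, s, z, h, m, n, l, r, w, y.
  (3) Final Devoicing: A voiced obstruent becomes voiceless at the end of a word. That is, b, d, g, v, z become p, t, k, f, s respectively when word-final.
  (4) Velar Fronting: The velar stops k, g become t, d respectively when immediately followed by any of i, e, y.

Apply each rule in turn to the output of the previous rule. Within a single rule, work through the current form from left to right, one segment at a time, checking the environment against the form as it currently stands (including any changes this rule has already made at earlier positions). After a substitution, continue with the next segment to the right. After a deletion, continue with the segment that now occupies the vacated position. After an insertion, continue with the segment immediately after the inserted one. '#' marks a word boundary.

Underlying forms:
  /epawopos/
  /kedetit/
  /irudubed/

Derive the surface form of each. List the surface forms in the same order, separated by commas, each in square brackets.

[ebawobos], [tededit], [irudubet]

/epawopos/:
  (1) Voicing Between Vowels: [epawopos] → [ebawobos]
  (2) Degemination: no change — [ebawobos]
  (3) Final Devoicing: no change — [ebawobos]
  (4) Velar Fronting: no change — [ebawobos]
/kedetit/:
  (1) Voicing Between Vowels: [kedetit] → [kededit]
  (2) Degemination: no change — [kededit]
  (3) Final Devoicing: no change — [kededit]
  (4) Velar Fronting: [kededit] → [tededit]
/irudubed/:
  (1) Voicing Between Vowels: no change — [irudubed]
  (2) Degemination: no change — [irudubed]
  (3) Final Devoicing: [irudubed] → [irudubet]
  (4) Velar Fronting: no change — [irudubet]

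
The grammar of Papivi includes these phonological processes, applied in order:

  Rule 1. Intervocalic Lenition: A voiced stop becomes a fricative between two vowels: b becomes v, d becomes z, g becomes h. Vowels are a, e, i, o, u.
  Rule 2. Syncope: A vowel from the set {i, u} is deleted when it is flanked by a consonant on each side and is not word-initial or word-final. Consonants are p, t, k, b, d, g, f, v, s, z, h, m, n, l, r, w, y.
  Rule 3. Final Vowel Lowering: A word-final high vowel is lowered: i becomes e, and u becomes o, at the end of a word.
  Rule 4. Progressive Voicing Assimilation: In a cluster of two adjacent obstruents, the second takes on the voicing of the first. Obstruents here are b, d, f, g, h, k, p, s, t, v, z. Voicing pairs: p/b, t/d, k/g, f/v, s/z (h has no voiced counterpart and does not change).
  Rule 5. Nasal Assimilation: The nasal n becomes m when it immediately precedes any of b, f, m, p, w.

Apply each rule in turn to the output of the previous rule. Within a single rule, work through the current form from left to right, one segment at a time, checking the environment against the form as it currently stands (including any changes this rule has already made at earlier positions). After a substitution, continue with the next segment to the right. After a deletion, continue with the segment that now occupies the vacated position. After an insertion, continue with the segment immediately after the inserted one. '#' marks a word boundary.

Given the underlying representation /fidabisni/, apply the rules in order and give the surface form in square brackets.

Rule 1 Intervocalic Lenition: [fidabisni] → [fizavisni]
Rule 2 Syncope: [fizavisni] → [fzavsni]
Rule 3 Final Vowel Lowering: [fzavsni] → [fzavsne]
Rule 4 Progressive Voicing Assimilation: [fzavsne] → [fsavzne]
Rule 5 Nasal Assimilation: no change — [fsavzne]

[fsavzne]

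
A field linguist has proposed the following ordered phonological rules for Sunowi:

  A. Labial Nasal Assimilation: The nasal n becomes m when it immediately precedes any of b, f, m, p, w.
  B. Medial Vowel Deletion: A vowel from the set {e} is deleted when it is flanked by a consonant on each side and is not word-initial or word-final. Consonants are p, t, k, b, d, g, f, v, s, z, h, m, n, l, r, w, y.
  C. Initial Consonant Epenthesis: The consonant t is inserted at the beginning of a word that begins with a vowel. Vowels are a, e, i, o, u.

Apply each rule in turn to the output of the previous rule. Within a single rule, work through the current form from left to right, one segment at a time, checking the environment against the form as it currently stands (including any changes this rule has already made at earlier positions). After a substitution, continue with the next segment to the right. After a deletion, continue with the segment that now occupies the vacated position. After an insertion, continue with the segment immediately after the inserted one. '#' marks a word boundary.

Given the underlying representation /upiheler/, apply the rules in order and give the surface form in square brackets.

[tupihlr]

A Labial Nasal Assimilation: no change — [upiheler]
B Medial Vowel Deletion: [upiheler] → [upihlr]
C Initial Consonant Epenthesis: [upihlr] → [tupihlr]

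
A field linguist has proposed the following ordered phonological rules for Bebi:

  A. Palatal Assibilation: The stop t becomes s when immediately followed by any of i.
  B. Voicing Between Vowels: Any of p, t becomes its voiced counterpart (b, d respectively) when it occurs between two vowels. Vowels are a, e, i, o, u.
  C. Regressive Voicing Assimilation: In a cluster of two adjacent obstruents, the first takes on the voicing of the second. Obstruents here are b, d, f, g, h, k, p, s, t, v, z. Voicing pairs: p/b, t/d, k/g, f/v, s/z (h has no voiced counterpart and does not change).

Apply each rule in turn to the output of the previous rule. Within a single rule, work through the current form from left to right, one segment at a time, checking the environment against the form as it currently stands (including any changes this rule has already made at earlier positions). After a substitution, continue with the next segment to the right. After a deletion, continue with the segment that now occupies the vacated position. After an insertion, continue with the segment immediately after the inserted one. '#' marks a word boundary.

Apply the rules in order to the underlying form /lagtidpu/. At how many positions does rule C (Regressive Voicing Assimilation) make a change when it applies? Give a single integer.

2

A Palatal Assibilation: [lagtidpu] → [lagsidpu]
B Voicing Between Vowels: no change — [lagsidpu]
C Regressive Voicing Assimilation: [lagsidpu] → [laksitpu]
Rule C changed 2 position(s).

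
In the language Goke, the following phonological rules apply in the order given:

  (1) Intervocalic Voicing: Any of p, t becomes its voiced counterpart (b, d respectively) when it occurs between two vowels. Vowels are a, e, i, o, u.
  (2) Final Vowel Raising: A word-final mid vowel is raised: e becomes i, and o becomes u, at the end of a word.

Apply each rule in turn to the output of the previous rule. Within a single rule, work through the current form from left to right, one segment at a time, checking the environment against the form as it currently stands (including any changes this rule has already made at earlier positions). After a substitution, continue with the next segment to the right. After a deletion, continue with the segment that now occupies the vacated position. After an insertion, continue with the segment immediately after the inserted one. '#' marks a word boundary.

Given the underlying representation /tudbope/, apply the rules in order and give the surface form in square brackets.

(1) Intervocalic Voicing: [tudbope] → [tudbobe]
(2) Final Vowel Raising: [tudbobe] → [tudbobi]

[tudbobi]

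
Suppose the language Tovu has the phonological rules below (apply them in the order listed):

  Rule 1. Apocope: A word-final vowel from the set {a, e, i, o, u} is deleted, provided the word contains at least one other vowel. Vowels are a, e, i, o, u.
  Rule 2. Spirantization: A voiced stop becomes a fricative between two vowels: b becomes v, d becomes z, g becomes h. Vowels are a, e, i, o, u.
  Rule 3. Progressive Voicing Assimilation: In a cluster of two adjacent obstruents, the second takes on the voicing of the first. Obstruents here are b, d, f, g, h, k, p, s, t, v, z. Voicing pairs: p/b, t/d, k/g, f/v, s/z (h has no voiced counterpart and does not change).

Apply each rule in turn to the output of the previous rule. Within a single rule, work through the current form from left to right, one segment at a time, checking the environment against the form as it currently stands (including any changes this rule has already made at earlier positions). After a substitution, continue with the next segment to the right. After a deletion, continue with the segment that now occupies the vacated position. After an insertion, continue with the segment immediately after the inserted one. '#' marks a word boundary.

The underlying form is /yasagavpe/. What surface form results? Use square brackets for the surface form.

Rule 1 Apocope: [yasagavpe] → [yasagavp]
Rule 2 Spirantization: [yasagavp] → [yasahavp]
Rule 3 Progressive Voicing Assimilation: [yasahavp] → [yasahavb]

[yasahavb]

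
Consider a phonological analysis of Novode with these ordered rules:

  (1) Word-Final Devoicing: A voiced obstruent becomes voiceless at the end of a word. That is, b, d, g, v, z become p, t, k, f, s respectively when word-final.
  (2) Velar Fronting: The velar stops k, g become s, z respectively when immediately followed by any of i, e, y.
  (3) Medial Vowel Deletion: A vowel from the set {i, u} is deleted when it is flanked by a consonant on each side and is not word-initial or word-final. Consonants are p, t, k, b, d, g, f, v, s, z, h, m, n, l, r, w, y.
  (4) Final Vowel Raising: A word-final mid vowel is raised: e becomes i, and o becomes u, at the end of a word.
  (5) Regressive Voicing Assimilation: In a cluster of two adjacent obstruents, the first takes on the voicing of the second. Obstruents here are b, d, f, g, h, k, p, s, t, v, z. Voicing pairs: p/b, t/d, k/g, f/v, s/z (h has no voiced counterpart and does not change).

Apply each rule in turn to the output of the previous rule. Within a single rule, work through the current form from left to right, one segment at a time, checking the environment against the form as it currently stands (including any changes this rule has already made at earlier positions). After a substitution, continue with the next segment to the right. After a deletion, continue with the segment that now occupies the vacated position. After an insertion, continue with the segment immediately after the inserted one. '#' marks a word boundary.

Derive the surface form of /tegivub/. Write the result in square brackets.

(1) Word-Final Devoicing: [tegivub] → [tegivup]
(2) Velar Fronting: [tegivup] → [tezivup]
(3) Medial Vowel Deletion: [tezivup] → [tezvp]
(4) Final Vowel Raising: no change — [tezvp]
(5) Regressive Voicing Assimilation: [tezvp] → [tezfp]

[tezfp]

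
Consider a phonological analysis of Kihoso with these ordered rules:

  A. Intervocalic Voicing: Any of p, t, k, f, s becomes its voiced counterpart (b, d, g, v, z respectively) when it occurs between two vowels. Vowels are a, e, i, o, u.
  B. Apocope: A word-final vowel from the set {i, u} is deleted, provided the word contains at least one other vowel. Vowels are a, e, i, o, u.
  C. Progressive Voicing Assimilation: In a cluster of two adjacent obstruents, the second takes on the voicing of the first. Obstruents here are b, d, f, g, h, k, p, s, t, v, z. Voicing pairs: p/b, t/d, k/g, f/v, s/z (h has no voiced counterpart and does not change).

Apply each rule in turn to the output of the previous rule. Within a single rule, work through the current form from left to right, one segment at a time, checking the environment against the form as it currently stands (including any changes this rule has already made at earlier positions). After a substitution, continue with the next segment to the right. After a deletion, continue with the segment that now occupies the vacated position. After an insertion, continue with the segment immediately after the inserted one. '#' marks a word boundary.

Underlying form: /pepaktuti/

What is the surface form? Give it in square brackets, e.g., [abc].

A Intervocalic Voicing: [pepaktuti] → [pebaktudi]
B Apocope: [pebaktudi] → [pebaktud]
C Progressive Voicing Assimilation: no change — [pebaktud]

[pebaktud]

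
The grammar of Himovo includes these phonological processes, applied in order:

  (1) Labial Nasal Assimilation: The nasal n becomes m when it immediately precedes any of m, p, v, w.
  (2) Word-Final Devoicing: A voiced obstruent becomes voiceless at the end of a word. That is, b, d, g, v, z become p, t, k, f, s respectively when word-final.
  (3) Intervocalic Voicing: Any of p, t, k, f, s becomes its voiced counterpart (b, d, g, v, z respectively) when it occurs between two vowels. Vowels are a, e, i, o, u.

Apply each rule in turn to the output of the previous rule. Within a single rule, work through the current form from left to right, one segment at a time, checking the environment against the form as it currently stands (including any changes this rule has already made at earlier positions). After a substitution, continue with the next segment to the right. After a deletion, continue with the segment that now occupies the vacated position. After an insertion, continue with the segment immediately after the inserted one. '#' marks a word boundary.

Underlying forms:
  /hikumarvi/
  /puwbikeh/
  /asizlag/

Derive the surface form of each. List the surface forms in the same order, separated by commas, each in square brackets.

/hikumarvi/:
  (1) Labial Nasal Assimilation: no change — [hikumarvi]
  (2) Word-Final Devoicing: no change — [hikumarvi]
  (3) Intervocalic Voicing: [hikumarvi] → [higumarvi]
/puwbikeh/:
  (1) Labial Nasal Assimilation: no change — [puwbikeh]
  (2) Word-Final Devoicing: no change — [puwbikeh]
  (3) Intervocalic Voicing: [puwbikeh] → [puwbigeh]
/asizlag/:
  (1) Labial Nasal Assimilation: no change — [asizlag]
  (2) Word-Final Devoicing: [asizlag] → [asizlak]
  (3) Intervocalic Voicing: [asizlak] → [azizlak]

[higumarvi], [puwbigeh], [azizlak]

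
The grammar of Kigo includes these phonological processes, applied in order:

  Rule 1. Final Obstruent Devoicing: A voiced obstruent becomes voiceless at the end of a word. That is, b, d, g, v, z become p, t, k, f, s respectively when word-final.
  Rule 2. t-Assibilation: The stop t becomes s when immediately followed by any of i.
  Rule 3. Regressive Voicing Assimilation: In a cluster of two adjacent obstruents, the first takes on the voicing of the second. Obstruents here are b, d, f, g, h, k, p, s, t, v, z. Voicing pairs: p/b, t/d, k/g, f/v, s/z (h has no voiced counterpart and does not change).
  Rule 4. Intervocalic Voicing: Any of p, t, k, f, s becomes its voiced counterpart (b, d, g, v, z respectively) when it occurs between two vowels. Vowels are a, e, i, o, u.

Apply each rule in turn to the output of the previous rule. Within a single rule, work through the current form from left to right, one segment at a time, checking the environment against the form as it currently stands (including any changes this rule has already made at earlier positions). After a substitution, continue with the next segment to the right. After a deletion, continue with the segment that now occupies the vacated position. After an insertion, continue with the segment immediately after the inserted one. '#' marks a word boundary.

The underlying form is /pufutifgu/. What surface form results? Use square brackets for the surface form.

[puvuzivgu]

Rule 1 Final Obstruent Devoicing: no change — [pufutifgu]
Rule 2 t-Assibilation: [pufutifgu] → [pufusifgu]
Rule 3 Regressive Voicing Assimilation: [pufusifgu] → [pufusivgu]
Rule 4 Intervocalic Voicing: [pufusivgu] → [puvuzivgu]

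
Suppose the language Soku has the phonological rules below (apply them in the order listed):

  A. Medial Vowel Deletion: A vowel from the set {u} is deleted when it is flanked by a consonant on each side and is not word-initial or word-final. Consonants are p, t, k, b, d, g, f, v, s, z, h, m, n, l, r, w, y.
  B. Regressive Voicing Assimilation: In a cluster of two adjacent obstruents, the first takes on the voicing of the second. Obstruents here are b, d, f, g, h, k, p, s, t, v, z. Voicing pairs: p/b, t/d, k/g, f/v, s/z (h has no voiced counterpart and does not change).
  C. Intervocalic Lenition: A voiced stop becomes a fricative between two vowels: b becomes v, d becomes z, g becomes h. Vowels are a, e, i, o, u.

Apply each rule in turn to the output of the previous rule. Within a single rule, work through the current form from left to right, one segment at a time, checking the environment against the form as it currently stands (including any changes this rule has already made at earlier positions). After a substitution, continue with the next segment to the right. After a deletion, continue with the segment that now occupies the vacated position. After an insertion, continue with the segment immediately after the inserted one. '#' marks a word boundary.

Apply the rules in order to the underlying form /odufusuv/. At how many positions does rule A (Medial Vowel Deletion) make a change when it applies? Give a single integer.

A Medial Vowel Deletion: [odufusuv] → [odfsv]
B Regressive Voicing Assimilation: [odfsv] → [otfzv]
C Intervocalic Lenition: no change — [otfzv]
Rule A changed 3 position(s).

3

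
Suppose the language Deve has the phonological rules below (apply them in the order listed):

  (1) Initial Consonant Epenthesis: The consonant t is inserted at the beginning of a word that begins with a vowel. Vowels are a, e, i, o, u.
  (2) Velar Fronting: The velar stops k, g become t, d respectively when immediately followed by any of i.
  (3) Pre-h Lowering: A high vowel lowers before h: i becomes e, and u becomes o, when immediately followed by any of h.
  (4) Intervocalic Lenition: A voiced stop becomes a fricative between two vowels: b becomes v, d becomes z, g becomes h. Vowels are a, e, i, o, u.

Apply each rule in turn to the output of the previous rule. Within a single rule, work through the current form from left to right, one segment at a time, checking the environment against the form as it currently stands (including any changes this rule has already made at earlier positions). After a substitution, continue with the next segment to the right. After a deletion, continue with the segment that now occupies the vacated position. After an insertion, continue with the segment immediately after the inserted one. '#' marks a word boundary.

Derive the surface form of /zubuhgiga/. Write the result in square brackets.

[zuvohdiha]

(1) Initial Consonant Epenthesis: no change — [zubuhgiga]
(2) Velar Fronting: [zubuhgiga] → [zubuhdiga]
(3) Pre-h Lowering: [zubuhdiga] → [zubohdiga]
(4) Intervocalic Lenition: [zubohdiga] → [zuvohdiha]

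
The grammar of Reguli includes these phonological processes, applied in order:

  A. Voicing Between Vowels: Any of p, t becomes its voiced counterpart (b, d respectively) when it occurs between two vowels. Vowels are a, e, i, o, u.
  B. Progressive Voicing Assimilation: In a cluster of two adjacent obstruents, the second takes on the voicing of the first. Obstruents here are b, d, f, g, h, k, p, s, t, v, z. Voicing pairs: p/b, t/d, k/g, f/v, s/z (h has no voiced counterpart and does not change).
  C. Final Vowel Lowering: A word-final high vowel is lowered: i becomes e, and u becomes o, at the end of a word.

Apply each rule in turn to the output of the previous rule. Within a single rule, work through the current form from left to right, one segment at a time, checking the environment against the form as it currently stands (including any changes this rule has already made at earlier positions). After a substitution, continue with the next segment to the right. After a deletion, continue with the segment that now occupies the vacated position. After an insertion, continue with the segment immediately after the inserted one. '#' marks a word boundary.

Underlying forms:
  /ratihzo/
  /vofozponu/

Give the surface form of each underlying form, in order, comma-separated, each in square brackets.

/ratihzo/:
  A Voicing Between Vowels: [ratihzo] → [radihzo]
  B Progressive Voicing Assimilation: [radihzo] → [radihso]
  C Final Vowel Lowering: no change — [radihso]
/vofozponu/:
  A Voicing Between Vowels: no change — [vofozponu]
  B Progressive Voicing Assimilation: [vofozponu] → [vofozbonu]
  C Final Vowel Lowering: [vofozbonu] → [vofozbono]

[radihso], [vofozbono]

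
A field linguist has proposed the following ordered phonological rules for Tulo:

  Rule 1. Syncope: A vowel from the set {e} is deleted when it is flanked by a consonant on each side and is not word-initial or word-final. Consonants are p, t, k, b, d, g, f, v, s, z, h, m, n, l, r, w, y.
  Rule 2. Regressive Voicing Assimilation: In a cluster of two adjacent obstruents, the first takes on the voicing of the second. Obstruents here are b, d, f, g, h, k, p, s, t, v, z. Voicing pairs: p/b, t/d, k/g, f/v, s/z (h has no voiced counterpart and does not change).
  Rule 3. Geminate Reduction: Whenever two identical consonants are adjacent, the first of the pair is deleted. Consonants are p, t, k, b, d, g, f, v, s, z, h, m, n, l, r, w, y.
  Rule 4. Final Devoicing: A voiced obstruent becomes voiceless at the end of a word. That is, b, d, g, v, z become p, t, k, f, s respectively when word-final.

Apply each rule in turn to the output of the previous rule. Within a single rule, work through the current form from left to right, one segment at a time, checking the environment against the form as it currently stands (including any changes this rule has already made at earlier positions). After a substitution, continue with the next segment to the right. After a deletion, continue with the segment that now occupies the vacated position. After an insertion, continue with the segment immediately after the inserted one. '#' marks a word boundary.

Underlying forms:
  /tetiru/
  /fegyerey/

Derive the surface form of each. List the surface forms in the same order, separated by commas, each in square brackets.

[tiru], [vgyry]

/tetiru/:
  Rule 1 Syncope: [tetiru] → [ttiru]
  Rule 2 Regressive Voicing Assimilation: no change — [ttiru]
  Rule 3 Geminate Reduction: [ttiru] → [tiru]
  Rule 4 Final Devoicing: no change — [tiru]
/fegyerey/:
  Rule 1 Syncope: [fegyerey] → [fgyry]
  Rule 2 Regressive Voicing Assimilation: [fgyry] → [vgyry]
  Rule 3 Geminate Reduction: no change — [vgyry]
  Rule 4 Final Devoicing: no change — [vgyry]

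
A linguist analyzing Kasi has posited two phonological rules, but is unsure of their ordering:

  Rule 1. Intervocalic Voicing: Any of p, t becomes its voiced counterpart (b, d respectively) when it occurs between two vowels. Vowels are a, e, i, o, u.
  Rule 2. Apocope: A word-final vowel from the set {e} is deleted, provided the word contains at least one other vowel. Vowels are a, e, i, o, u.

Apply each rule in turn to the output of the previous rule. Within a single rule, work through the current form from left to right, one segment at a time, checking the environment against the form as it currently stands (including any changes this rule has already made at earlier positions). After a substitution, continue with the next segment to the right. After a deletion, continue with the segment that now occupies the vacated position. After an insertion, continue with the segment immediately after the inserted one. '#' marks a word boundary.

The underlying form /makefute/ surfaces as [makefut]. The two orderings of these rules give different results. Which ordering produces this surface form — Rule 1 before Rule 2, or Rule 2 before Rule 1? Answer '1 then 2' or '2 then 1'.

Order 1 then 2:
  1 Intervocalic Voicing: [makefute] → [makefude]
  2 Apocope: [makefude] → [makefud]
  result: [makefud]
Order 2 then 1:
  2 Apocope: [makefute] → [makefut]
  1 Intervocalic Voicing: no change — [makefut]
  result: [makefut]

2 then 1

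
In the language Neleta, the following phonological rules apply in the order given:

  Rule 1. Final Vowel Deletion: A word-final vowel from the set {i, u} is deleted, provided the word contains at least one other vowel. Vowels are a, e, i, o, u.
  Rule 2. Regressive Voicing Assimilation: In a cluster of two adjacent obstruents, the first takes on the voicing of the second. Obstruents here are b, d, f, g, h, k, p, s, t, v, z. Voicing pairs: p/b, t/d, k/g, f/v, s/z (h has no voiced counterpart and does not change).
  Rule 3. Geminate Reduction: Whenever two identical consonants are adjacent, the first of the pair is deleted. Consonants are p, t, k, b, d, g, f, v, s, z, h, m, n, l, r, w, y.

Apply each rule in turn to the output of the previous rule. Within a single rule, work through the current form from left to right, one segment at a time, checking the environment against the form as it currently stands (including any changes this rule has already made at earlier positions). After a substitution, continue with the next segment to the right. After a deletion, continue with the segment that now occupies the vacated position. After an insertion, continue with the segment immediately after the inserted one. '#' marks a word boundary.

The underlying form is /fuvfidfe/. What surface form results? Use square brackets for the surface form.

Rule 1 Final Vowel Deletion: no change — [fuvfidfe]
Rule 2 Regressive Voicing Assimilation: [fuvfidfe] → [fuffitfe]
Rule 3 Geminate Reduction: [fuffitfe] → [fufitfe]

[fufitfe]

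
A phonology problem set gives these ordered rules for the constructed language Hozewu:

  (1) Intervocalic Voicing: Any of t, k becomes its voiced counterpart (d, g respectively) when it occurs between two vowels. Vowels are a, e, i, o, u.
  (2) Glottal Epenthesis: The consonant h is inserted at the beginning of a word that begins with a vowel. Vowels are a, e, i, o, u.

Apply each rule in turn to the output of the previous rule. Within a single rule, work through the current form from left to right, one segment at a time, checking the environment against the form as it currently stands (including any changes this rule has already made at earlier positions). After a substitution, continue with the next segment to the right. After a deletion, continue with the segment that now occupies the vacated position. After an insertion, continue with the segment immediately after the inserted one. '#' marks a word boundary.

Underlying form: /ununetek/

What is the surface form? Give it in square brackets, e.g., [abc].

[hununedek]

(1) Intervocalic Voicing: [ununetek] → [ununedek]
(2) Glottal Epenthesis: [ununedek] → [hununedek]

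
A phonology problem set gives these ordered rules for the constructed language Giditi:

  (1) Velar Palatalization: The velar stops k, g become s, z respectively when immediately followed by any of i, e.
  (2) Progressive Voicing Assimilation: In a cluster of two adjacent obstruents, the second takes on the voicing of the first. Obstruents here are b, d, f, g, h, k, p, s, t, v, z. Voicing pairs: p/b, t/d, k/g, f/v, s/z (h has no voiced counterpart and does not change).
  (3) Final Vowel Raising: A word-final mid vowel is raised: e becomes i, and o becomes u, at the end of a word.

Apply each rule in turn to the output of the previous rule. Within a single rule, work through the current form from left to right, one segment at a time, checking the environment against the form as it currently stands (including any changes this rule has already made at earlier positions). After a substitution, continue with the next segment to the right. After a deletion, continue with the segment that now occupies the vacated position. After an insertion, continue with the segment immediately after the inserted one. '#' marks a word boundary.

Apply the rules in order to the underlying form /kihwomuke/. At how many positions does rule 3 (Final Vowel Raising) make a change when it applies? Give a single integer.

(1) Velar Palatalization: [kihwomuke] → [sihwomuse]
(2) Progressive Voicing Assimilation: no change — [sihwomuse]
(3) Final Vowel Raising: [sihwomuse] → [sihwomusi]
Rule 3 changed 1 position(s).

1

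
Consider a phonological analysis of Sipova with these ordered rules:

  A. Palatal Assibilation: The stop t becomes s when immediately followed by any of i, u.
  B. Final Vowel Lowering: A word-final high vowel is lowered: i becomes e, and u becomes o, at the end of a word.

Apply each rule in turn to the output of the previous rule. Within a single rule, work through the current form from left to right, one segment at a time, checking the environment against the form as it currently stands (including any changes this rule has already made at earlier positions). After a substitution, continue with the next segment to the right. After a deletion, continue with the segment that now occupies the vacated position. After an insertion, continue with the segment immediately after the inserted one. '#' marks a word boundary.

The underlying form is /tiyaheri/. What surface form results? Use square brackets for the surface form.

[siyahere]

A Palatal Assibilation: [tiyaheri] → [siyaheri]
B Final Vowel Lowering: [siyaheri] → [siyahere]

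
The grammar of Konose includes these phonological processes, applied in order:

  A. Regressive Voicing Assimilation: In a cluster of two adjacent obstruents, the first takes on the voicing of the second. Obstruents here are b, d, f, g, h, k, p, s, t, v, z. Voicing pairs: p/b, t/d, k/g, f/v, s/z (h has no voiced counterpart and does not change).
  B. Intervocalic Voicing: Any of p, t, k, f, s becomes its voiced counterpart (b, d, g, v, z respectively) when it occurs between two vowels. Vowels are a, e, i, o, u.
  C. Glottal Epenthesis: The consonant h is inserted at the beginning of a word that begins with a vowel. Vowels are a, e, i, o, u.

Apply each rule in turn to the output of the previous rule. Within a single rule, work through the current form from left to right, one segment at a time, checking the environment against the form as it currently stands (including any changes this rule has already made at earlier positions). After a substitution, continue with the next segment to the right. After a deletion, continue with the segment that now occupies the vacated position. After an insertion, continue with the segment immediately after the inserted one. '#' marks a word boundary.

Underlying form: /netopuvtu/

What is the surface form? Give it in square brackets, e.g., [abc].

A Regressive Voicing Assimilation: [netopuvtu] → [netopuftu]
B Intervocalic Voicing: [netopuftu] → [nedobuftu]
C Glottal Epenthesis: no change — [nedobuftu]

[nedobuftu]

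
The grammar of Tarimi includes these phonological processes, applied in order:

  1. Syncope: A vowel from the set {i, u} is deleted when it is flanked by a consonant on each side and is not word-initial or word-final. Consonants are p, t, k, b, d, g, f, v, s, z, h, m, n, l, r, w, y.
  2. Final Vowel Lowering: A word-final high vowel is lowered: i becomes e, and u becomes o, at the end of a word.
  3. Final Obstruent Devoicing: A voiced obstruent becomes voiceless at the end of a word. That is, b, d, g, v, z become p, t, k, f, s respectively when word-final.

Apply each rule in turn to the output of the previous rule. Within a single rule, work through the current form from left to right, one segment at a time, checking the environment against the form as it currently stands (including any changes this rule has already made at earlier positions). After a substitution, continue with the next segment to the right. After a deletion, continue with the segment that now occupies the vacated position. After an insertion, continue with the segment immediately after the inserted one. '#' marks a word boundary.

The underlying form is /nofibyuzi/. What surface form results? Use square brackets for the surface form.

[nofbyze]

1 Syncope: [nofibyuzi] → [nofbyzi]
2 Final Vowel Lowering: [nofbyzi] → [nofbyze]
3 Final Obstruent Devoicing: no change — [nofbyze]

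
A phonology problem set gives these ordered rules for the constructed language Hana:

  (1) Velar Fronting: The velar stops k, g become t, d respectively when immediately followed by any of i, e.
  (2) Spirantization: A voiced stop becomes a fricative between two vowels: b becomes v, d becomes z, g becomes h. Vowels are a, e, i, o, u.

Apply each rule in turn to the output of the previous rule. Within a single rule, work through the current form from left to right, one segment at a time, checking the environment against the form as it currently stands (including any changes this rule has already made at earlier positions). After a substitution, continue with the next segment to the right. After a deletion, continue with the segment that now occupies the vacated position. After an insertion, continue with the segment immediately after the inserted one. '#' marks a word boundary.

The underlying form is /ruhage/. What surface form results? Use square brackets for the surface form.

[ruhaze]

(1) Velar Fronting: [ruhage] → [ruhade]
(2) Spirantization: [ruhade] → [ruhaze]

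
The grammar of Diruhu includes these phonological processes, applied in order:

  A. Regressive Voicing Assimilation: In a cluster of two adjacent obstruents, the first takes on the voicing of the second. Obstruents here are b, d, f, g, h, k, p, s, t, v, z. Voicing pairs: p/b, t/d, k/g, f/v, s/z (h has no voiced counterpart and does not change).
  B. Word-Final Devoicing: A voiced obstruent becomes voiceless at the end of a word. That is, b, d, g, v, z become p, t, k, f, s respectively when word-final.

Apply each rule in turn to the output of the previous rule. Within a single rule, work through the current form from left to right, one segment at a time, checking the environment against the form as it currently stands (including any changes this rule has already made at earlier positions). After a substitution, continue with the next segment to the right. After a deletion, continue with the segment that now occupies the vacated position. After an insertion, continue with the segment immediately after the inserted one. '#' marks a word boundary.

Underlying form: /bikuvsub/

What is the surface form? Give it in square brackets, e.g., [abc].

[bikufsup]

A Regressive Voicing Assimilation: [bikuvsub] → [bikufsub]
B Word-Final Devoicing: [bikufsub] → [bikufsup]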